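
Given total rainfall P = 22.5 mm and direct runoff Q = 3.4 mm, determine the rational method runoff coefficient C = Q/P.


The runoff coefficient C = runoff depth / rainfall depth.
C = 3.4 / 22.5
  = 0.1511.

0.1511


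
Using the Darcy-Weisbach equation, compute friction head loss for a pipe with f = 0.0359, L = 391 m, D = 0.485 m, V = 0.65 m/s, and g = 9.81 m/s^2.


Darcy-Weisbach equation: h_f = f * (L/D) * V^2/(2g).
f * L/D = 0.0359 * 391/0.485 = 28.9421.
V^2/(2g) = 0.65^2 / (2*9.81) = 0.4225 / 19.62 = 0.0215 m.
h_f = 28.9421 * 0.0215 = 0.623 m.

0.623


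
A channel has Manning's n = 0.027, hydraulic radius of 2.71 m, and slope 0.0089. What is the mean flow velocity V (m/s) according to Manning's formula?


Manning's equation gives V = (1/n) * R^(2/3) * S^(1/2).
First, compute R^(2/3) = 2.71^(2/3) = 1.9438.
Next, S^(1/2) = 0.0089^(1/2) = 0.09434.
Then 1/n = 1/0.027 = 37.04.
V = 37.04 * 1.9438 * 0.09434 = 6.7917 m/s.

6.7917


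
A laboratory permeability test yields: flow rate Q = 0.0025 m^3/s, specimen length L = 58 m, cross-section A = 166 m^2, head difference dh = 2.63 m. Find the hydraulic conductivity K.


From K = Q*L / (A*dh):
Numerator: Q*L = 0.0025 * 58 = 0.145.
Denominator: A*dh = 166 * 2.63 = 436.58.
K = 0.145 / 436.58 = 0.000332 m/s.

0.000332


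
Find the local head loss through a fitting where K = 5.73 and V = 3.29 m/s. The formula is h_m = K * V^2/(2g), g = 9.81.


Minor loss formula: h_m = K * V^2/(2g).
V^2 = 3.29^2 = 10.8241.
V^2/(2g) = 10.8241 / 19.62 = 0.5517 m.
h_m = 5.73 * 0.5517 = 3.1612 m.

3.1612


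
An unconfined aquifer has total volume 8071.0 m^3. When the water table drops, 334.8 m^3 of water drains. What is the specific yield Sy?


Specific yield Sy = Volume drained / Total volume.
Sy = 334.8 / 8071.0
   = 0.0415.

0.0415


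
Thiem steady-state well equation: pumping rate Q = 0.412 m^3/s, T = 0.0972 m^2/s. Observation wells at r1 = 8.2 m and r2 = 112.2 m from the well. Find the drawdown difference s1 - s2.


Thiem equation: s1 - s2 = Q/(2*pi*T) * ln(r2/r1).
ln(r2/r1) = ln(112.2/8.2) = 2.6161.
Q/(2*pi*T) = 0.412 / (2*pi*0.0972) = 0.412 / 0.6107 = 0.6746.
s1 - s2 = 0.6746 * 2.6161 = 1.7649 m.

1.7649


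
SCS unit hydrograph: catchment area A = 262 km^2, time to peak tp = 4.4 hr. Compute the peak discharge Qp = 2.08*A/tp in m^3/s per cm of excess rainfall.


SCS formula: Qp = 2.08 * A / tp.
Qp = 2.08 * 262 / 4.4
   = 544.96 / 4.4
   = 123.85 m^3/s per cm.

123.85


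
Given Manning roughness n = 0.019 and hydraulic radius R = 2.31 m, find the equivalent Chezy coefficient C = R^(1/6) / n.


The Chezy coefficient relates to Manning's n through C = R^(1/6) / n.
R^(1/6) = 2.31^(1/6) = 1.149746.
C = 1.149746 / 0.019 = 60.51 m^(1/2)/s.

60.51


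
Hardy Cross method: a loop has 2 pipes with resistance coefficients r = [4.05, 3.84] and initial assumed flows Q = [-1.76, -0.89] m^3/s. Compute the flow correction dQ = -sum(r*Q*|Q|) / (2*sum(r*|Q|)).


Numerator terms (r*Q*|Q|): 4.05*-1.76*|-1.76| = -12.5453; 3.84*-0.89*|-0.89| = -3.0417.
Sum of numerator = -15.5869.
Denominator terms (r*|Q|): 4.05*|-1.76| = 7.128; 3.84*|-0.89| = 3.4176.
2 * sum of denominator = 2 * 10.5456 = 21.0912.
dQ = --15.5869 / 21.0912 = 0.739 m^3/s.

0.739


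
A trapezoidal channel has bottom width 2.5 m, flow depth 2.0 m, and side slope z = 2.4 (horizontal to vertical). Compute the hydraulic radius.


For a trapezoidal section with side slope z:
A = (b + z*y)*y = (2.5 + 2.4*2.0)*2.0 = 14.6 m^2.
P = b + 2*y*sqrt(1 + z^2) = 2.5 + 2*2.0*sqrt(1 + 2.4^2) = 12.9 m.
R = A/P = 14.6 / 12.9 = 1.1318 m.

1.1318


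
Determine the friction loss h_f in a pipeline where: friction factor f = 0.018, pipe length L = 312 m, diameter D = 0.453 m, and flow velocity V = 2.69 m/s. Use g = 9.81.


Darcy-Weisbach equation: h_f = f * (L/D) * V^2/(2g).
f * L/D = 0.018 * 312/0.453 = 12.3974.
V^2/(2g) = 2.69^2 / (2*9.81) = 7.2361 / 19.62 = 0.3688 m.
h_f = 12.3974 * 0.3688 = 4.572 m.

4.572


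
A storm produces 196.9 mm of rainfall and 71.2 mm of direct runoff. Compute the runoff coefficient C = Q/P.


The runoff coefficient C = runoff depth / rainfall depth.
C = 71.2 / 196.9
  = 0.3616.

0.3616


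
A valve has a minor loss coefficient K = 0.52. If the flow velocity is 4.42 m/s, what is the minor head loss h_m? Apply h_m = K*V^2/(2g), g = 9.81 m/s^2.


Minor loss formula: h_m = K * V^2/(2g).
V^2 = 4.42^2 = 19.5364.
V^2/(2g) = 19.5364 / 19.62 = 0.9957 m.
h_m = 0.52 * 0.9957 = 0.5178 m.

0.5178


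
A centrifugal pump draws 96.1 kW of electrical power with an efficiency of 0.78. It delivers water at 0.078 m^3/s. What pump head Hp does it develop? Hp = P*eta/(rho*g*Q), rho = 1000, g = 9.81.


Pump head formula: Hp = P * eta / (rho * g * Q).
Numerator: P * eta = 96.1 * 1000 * 0.78 = 74958.0 W.
Denominator: rho * g * Q = 1000 * 9.81 * 0.078 = 765.18.
Hp = 74958.0 / 765.18 = 97.96 m.

97.96


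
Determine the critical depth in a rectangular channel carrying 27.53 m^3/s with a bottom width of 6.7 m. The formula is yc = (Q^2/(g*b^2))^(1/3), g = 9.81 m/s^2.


Using yc = (Q^2 / (g * b^2))^(1/3):
Q^2 = 27.53^2 = 757.9.
g * b^2 = 9.81 * 6.7^2 = 9.81 * 44.89 = 440.37.
Q^2 / (g*b^2) = 757.9 / 440.37 = 1.7211.
yc = 1.7211^(1/3) = 1.1984 m.

1.1984


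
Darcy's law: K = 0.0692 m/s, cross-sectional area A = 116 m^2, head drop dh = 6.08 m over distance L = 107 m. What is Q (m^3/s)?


Darcy's law: Q = K * A * i, where i = dh/L.
Hydraulic gradient i = 6.08 / 107 = 0.056822.
Q = 0.0692 * 116 * 0.056822
  = 0.4561 m^3/s.

0.4561


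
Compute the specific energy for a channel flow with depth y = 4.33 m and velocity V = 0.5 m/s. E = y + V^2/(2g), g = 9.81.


Specific energy E = y + V^2/(2g).
Velocity head = V^2/(2g) = 0.5^2 / (2*9.81) = 0.25 / 19.62 = 0.0127 m.
E = 4.33 + 0.0127 = 4.3427 m.

4.3427


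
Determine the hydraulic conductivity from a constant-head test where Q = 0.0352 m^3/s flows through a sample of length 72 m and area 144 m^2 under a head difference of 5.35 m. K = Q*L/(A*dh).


From K = Q*L / (A*dh):
Numerator: Q*L = 0.0352 * 72 = 2.5344.
Denominator: A*dh = 144 * 5.35 = 770.4.
K = 2.5344 / 770.4 = 0.00329 m/s.

0.00329


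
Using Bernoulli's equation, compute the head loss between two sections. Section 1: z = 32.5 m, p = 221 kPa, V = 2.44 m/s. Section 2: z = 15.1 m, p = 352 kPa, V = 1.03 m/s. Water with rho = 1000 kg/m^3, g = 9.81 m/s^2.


Total head at each section: H = z + p/(rho*g) + V^2/(2g).
H1 = 32.5 + 221*1000/(1000*9.81) + 2.44^2/(2*9.81)
   = 32.5 + 22.528 + 0.3034
   = 55.331 m.
H2 = 15.1 + 352*1000/(1000*9.81) + 1.03^2/(2*9.81)
   = 15.1 + 35.882 + 0.0541
   = 51.036 m.
h_L = H1 - H2 = 55.331 - 51.036 = 4.296 m.

4.296


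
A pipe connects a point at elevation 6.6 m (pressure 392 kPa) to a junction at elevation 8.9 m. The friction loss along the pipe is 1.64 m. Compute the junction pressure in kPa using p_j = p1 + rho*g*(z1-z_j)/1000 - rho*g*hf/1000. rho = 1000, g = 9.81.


Junction pressure: p_j = p1 + rho*g*(z1 - z_j)/1000 - rho*g*hf/1000.
Elevation term = 1000*9.81*(6.6 - 8.9)/1000 = -22.563 kPa.
Friction term = 1000*9.81*1.64/1000 = 16.088 kPa.
p_j = 392 + -22.563 - 16.088 = 353.35 kPa.

353.35


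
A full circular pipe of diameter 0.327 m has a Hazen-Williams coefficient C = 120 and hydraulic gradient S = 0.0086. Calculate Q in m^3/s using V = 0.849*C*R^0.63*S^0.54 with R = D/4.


For a full circular pipe, R = D/4 = 0.327/4 = 0.0818 m.
V = 0.849 * 120 * 0.0818^0.63 * 0.0086^0.54
  = 0.849 * 120 * 0.206475 * 0.076671
  = 1.6128 m/s.
Pipe area A = pi*D^2/4 = pi*0.327^2/4 = 0.084 m^2.
Q = A * V = 0.084 * 1.6128 = 0.1354 m^3/s.

0.1354


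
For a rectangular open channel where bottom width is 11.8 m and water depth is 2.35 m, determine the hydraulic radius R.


For a rectangular section:
Flow area A = b * y = 11.8 * 2.35 = 27.73 m^2.
Wetted perimeter P = b + 2y = 11.8 + 2*2.35 = 16.5 m.
Hydraulic radius R = A/P = 27.73 / 16.5 = 1.6806 m.

1.6806


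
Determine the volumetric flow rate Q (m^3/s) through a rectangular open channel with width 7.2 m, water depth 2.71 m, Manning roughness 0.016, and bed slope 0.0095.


For a rectangular channel, the cross-sectional area A = b * y = 7.2 * 2.71 = 19.51 m^2.
The wetted perimeter P = b + 2y = 7.2 + 2*2.71 = 12.62 m.
Hydraulic radius R = A/P = 19.51/12.62 = 1.5461 m.
Velocity V = (1/n)*R^(2/3)*S^(1/2) = (1/0.016)*1.5461^(2/3)*0.0095^(1/2) = 8.1452 m/s.
Discharge Q = A * V = 19.51 * 8.1452 = 158.93 m^3/s.

158.93


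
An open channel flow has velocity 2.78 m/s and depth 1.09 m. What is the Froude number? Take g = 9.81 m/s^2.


The Froude number is defined as Fr = V / sqrt(g*y).
g*y = 9.81 * 1.09 = 10.6929.
sqrt(g*y) = sqrt(10.6929) = 3.27.
Fr = 2.78 / 3.27 = 0.8502.

0.8502


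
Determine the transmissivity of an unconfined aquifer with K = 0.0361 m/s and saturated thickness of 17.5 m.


Transmissivity is defined as T = K * h.
T = 0.0361 * 17.5
  = 0.6318 m^2/s.

0.6318


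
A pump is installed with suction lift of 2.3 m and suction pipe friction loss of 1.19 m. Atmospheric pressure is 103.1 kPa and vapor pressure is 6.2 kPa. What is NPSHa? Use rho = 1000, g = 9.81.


NPSHa = p_atm/(rho*g) - z_s - hf_s - p_vap/(rho*g).
p_atm/(rho*g) = 103.1*1000 / (1000*9.81) = 10.51 m.
p_vap/(rho*g) = 6.2*1000 / (1000*9.81) = 0.632 m.
NPSHa = 10.51 - 2.3 - 1.19 - 0.632
      = 6.39 m.

6.39


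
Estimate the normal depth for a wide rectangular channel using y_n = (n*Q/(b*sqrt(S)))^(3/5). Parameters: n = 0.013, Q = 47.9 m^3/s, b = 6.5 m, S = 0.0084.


We use the wide-channel approximation y_n = (n*Q/(b*sqrt(S)))^(3/5).
sqrt(S) = sqrt(0.0084) = 0.091652.
Numerator: n*Q = 0.013 * 47.9 = 0.6227.
Denominator: b*sqrt(S) = 6.5 * 0.091652 = 0.595738.
arg = 1.0453.
y_n = 1.0453^(3/5) = 1.0269 m.

1.0269


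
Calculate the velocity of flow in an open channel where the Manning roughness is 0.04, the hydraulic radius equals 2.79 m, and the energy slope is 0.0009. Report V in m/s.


Manning's equation gives V = (1/n) * R^(2/3) * S^(1/2).
First, compute R^(2/3) = 2.79^(2/3) = 1.9818.
Next, S^(1/2) = 0.0009^(1/2) = 0.03.
Then 1/n = 1/0.04 = 25.0.
V = 25.0 * 1.9818 * 0.03 = 1.4864 m/s.

1.4864


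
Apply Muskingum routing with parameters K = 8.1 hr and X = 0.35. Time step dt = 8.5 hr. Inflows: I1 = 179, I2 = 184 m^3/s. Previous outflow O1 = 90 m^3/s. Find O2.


Muskingum coefficients:
denom = 2*K*(1-X) + dt = 2*8.1*(1-0.35) + 8.5 = 19.03.
C0 = (dt - 2*K*X)/denom = (8.5 - 2*8.1*0.35)/19.03 = 0.1487.
C1 = (dt + 2*K*X)/denom = (8.5 + 2*8.1*0.35)/19.03 = 0.7446.
C2 = (2*K*(1-X) - dt)/denom = 0.1067.
O2 = C0*I2 + C1*I1 + C2*O1
   = 0.1487*184 + 0.7446*179 + 0.1067*90
   = 170.25 m^3/s.

170.25


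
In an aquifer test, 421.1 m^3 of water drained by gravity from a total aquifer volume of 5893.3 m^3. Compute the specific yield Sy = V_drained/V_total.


Specific yield Sy = Volume drained / Total volume.
Sy = 421.1 / 5893.3
   = 0.0715.

0.0715


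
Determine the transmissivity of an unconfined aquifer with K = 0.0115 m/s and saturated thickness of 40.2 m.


Transmissivity is defined as T = K * h.
T = 0.0115 * 40.2
  = 0.4623 m^2/s.

0.4623


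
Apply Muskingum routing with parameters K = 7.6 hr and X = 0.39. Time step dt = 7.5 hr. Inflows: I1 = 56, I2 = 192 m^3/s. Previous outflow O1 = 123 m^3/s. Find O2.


Muskingum coefficients:
denom = 2*K*(1-X) + dt = 2*7.6*(1-0.39) + 7.5 = 16.772.
C0 = (dt - 2*K*X)/denom = (7.5 - 2*7.6*0.39)/16.772 = 0.0937.
C1 = (dt + 2*K*X)/denom = (7.5 + 2*7.6*0.39)/16.772 = 0.8006.
C2 = (2*K*(1-X) - dt)/denom = 0.1057.
O2 = C0*I2 + C1*I1 + C2*O1
   = 0.0937*192 + 0.8006*56 + 0.1057*123
   = 75.83 m^3/s.

75.83


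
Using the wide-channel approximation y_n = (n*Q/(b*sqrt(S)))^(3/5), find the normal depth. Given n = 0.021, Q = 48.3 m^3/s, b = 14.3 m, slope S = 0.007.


We use the wide-channel approximation y_n = (n*Q/(b*sqrt(S)))^(3/5).
sqrt(S) = sqrt(0.007) = 0.083666.
Numerator: n*Q = 0.021 * 48.3 = 1.0143.
Denominator: b*sqrt(S) = 14.3 * 0.083666 = 1.196424.
arg = 0.8478.
y_n = 0.8478^(3/5) = 0.9057 m.

0.9057


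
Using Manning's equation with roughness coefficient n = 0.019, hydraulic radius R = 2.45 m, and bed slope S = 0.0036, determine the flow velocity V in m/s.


Manning's equation gives V = (1/n) * R^(2/3) * S^(1/2).
First, compute R^(2/3) = 2.45^(2/3) = 1.8174.
Next, S^(1/2) = 0.0036^(1/2) = 0.06.
Then 1/n = 1/0.019 = 52.63.
V = 52.63 * 1.8174 * 0.06 = 5.7391 m/s.

5.7391


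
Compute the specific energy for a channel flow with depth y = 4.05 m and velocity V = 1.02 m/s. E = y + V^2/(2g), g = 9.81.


Specific energy E = y + V^2/(2g).
Velocity head = V^2/(2g) = 1.02^2 / (2*9.81) = 1.0404 / 19.62 = 0.053 m.
E = 4.05 + 0.053 = 4.103 m.

4.103


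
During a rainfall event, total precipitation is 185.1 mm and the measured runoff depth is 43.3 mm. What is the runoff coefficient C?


The runoff coefficient C = runoff depth / rainfall depth.
C = 43.3 / 185.1
  = 0.2339.

0.2339


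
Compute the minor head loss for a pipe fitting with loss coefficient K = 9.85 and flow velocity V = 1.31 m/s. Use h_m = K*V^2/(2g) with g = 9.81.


Minor loss formula: h_m = K * V^2/(2g).
V^2 = 1.31^2 = 1.7161.
V^2/(2g) = 1.7161 / 19.62 = 0.0875 m.
h_m = 9.85 * 0.0875 = 0.8615 m.

0.8615


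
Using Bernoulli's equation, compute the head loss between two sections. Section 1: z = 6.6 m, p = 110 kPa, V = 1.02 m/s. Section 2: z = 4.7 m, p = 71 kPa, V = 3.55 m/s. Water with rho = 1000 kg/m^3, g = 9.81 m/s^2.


Total head at each section: H = z + p/(rho*g) + V^2/(2g).
H1 = 6.6 + 110*1000/(1000*9.81) + 1.02^2/(2*9.81)
   = 6.6 + 11.213 + 0.053
   = 17.866 m.
H2 = 4.7 + 71*1000/(1000*9.81) + 3.55^2/(2*9.81)
   = 4.7 + 7.238 + 0.6423
   = 12.58 m.
h_L = H1 - H2 = 17.866 - 12.58 = 5.286 m.

5.286


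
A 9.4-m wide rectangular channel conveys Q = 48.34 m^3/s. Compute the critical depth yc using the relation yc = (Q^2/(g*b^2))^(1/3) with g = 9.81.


Using yc = (Q^2 / (g * b^2))^(1/3):
Q^2 = 48.34^2 = 2336.76.
g * b^2 = 9.81 * 9.4^2 = 9.81 * 88.36 = 866.81.
Q^2 / (g*b^2) = 2336.76 / 866.81 = 2.6958.
yc = 2.6958^(1/3) = 1.3918 m.

1.3918


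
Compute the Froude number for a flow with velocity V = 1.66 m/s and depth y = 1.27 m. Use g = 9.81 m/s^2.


The Froude number is defined as Fr = V / sqrt(g*y).
g*y = 9.81 * 1.27 = 12.4587.
sqrt(g*y) = sqrt(12.4587) = 3.5297.
Fr = 1.66 / 3.5297 = 0.4703.

0.4703


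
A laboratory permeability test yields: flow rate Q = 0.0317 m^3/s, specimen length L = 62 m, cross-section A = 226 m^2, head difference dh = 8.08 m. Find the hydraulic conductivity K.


From K = Q*L / (A*dh):
Numerator: Q*L = 0.0317 * 62 = 1.9654.
Denominator: A*dh = 226 * 8.08 = 1826.08.
K = 1.9654 / 1826.08 = 0.001076 m/s.

0.001076


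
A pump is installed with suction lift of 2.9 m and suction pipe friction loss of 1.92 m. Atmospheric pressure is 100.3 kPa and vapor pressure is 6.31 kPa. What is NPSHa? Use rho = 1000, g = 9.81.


NPSHa = p_atm/(rho*g) - z_s - hf_s - p_vap/(rho*g).
p_atm/(rho*g) = 100.3*1000 / (1000*9.81) = 10.224 m.
p_vap/(rho*g) = 6.31*1000 / (1000*9.81) = 0.643 m.
NPSHa = 10.224 - 2.9 - 1.92 - 0.643
      = 4.76 m.

4.76


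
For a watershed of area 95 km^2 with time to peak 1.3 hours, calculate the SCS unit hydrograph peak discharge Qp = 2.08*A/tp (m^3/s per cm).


SCS formula: Qp = 2.08 * A / tp.
Qp = 2.08 * 95 / 1.3
   = 197.6 / 1.3
   = 152.0 m^3/s per cm.

152.0


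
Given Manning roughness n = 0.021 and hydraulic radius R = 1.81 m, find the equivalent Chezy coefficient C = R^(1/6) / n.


The Chezy coefficient relates to Manning's n through C = R^(1/6) / n.
R^(1/6) = 1.81^(1/6) = 1.103942.
C = 1.103942 / 0.021 = 52.57 m^(1/2)/s.

52.57


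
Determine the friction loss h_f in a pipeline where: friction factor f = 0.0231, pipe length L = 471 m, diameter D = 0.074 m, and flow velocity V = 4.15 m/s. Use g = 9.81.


Darcy-Weisbach equation: h_f = f * (L/D) * V^2/(2g).
f * L/D = 0.0231 * 471/0.074 = 147.0284.
V^2/(2g) = 4.15^2 / (2*9.81) = 17.2225 / 19.62 = 0.8778 m.
h_f = 147.0284 * 0.8778 = 129.062 m.

129.062


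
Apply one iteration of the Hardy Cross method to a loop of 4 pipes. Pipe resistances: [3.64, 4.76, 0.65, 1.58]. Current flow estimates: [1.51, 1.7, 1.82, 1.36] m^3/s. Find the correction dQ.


Numerator terms (r*Q*|Q|): 3.64*1.51*|1.51| = 8.2996; 4.76*1.7*|1.7| = 13.7564; 0.65*1.82*|1.82| = 2.1531; 1.58*1.36*|1.36| = 2.9224.
Sum of numerator = 27.1314.
Denominator terms (r*|Q|): 3.64*|1.51| = 5.4964; 4.76*|1.7| = 8.092; 0.65*|1.82| = 1.183; 1.58*|1.36| = 2.1488.
2 * sum of denominator = 2 * 16.9202 = 33.8404.
dQ = -27.1314 / 33.8404 = -0.8017 m^3/s.

-0.8017


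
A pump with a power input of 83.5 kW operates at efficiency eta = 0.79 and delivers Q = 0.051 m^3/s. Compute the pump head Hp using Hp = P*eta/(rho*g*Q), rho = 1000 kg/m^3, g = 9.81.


Pump head formula: Hp = P * eta / (rho * g * Q).
Numerator: P * eta = 83.5 * 1000 * 0.79 = 65965.0 W.
Denominator: rho * g * Q = 1000 * 9.81 * 0.051 = 500.31.
Hp = 65965.0 / 500.31 = 131.85 m.

131.85


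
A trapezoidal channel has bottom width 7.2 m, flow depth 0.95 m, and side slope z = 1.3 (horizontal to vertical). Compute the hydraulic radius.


For a trapezoidal section with side slope z:
A = (b + z*y)*y = (7.2 + 1.3*0.95)*0.95 = 8.013 m^2.
P = b + 2*y*sqrt(1 + z^2) = 7.2 + 2*0.95*sqrt(1 + 1.3^2) = 10.316 m.
R = A/P = 8.013 / 10.316 = 0.7768 m.

0.7768


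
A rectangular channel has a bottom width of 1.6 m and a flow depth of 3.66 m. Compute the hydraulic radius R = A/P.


For a rectangular section:
Flow area A = b * y = 1.6 * 3.66 = 5.86 m^2.
Wetted perimeter P = b + 2y = 1.6 + 2*3.66 = 8.92 m.
Hydraulic radius R = A/P = 5.86 / 8.92 = 0.6565 m.

0.6565


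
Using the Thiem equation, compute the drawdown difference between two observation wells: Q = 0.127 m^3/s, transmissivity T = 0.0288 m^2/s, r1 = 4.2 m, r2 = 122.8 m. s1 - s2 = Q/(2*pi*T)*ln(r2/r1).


Thiem equation: s1 - s2 = Q/(2*pi*T) * ln(r2/r1).
ln(r2/r1) = ln(122.8/4.2) = 3.3755.
Q/(2*pi*T) = 0.127 / (2*pi*0.0288) = 0.127 / 0.181 = 0.7018.
s1 - s2 = 0.7018 * 3.3755 = 2.369 m.

2.369


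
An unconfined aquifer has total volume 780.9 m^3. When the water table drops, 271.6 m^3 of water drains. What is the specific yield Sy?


Specific yield Sy = Volume drained / Total volume.
Sy = 271.6 / 780.9
   = 0.3478.

0.3478


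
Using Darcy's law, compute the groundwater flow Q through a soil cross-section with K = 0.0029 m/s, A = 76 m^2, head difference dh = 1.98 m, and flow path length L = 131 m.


Darcy's law: Q = K * A * i, where i = dh/L.
Hydraulic gradient i = 1.98 / 131 = 0.015115.
Q = 0.0029 * 76 * 0.015115
  = 0.0033 m^3/s.

0.0033


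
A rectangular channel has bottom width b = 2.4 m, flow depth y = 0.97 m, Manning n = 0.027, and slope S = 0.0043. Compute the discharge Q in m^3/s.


For a rectangular channel, the cross-sectional area A = b * y = 2.4 * 0.97 = 2.33 m^2.
The wetted perimeter P = b + 2y = 2.4 + 2*0.97 = 4.34 m.
Hydraulic radius R = A/P = 2.33/4.34 = 0.5364 m.
Velocity V = (1/n)*R^(2/3)*S^(1/2) = (1/0.027)*0.5364^(2/3)*0.0043^(1/2) = 1.6034 m/s.
Discharge Q = A * V = 2.33 * 1.6034 = 3.733 m^3/s.

3.733


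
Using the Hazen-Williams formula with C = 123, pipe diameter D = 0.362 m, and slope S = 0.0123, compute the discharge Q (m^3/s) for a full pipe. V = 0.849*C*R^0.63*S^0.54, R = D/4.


For a full circular pipe, R = D/4 = 0.362/4 = 0.0905 m.
V = 0.849 * 123 * 0.0905^0.63 * 0.0123^0.54
  = 0.849 * 123 * 0.220135 * 0.093014
  = 2.1382 m/s.
Pipe area A = pi*D^2/4 = pi*0.362^2/4 = 0.1029 m^2.
Q = A * V = 0.1029 * 2.1382 = 0.2201 m^3/s.

0.2201


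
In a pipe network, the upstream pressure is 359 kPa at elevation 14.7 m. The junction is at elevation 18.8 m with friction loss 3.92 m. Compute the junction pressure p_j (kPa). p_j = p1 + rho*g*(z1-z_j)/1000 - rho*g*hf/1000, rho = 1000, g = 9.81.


Junction pressure: p_j = p1 + rho*g*(z1 - z_j)/1000 - rho*g*hf/1000.
Elevation term = 1000*9.81*(14.7 - 18.8)/1000 = -40.221 kPa.
Friction term = 1000*9.81*3.92/1000 = 38.455 kPa.
p_j = 359 + -40.221 - 38.455 = 280.32 kPa.

280.32


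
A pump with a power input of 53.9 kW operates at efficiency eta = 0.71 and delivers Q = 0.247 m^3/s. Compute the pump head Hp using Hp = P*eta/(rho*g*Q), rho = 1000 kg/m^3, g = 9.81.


Pump head formula: Hp = P * eta / (rho * g * Q).
Numerator: P * eta = 53.9 * 1000 * 0.71 = 38269.0 W.
Denominator: rho * g * Q = 1000 * 9.81 * 0.247 = 2423.07.
Hp = 38269.0 / 2423.07 = 15.79 m.

15.79


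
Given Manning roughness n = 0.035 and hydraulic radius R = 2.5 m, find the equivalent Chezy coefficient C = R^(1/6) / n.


The Chezy coefficient relates to Manning's n through C = R^(1/6) / n.
R^(1/6) = 2.5^(1/6) = 1.164993.
C = 1.164993 / 0.035 = 33.29 m^(1/2)/s.

33.29


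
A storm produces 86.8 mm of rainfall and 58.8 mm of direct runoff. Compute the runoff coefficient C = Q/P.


The runoff coefficient C = runoff depth / rainfall depth.
C = 58.8 / 86.8
  = 0.6774.

0.6774


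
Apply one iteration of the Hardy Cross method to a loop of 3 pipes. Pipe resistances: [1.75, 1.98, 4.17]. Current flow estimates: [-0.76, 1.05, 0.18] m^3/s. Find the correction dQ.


Numerator terms (r*Q*|Q|): 1.75*-0.76*|-0.76| = -1.0108; 1.98*1.05*|1.05| = 2.183; 4.17*0.18*|0.18| = 0.1351.
Sum of numerator = 1.3073.
Denominator terms (r*|Q|): 1.75*|-0.76| = 1.33; 1.98*|1.05| = 2.079; 4.17*|0.18| = 0.7506.
2 * sum of denominator = 2 * 4.1596 = 8.3192.
dQ = -1.3073 / 8.3192 = -0.1571 m^3/s.

-0.1571


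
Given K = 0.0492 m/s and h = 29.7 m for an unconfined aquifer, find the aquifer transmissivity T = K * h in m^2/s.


Transmissivity is defined as T = K * h.
T = 0.0492 * 29.7
  = 1.4612 m^2/s.

1.4612


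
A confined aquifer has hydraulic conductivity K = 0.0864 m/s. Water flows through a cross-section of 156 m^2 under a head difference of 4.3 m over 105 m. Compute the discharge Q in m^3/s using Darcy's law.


Darcy's law: Q = K * A * i, where i = dh/L.
Hydraulic gradient i = 4.3 / 105 = 0.040952.
Q = 0.0864 * 156 * 0.040952
  = 0.552 m^3/s.

0.552


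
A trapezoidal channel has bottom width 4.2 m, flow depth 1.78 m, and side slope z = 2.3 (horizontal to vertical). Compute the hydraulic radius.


For a trapezoidal section with side slope z:
A = (b + z*y)*y = (4.2 + 2.3*1.78)*1.78 = 14.763 m^2.
P = b + 2*y*sqrt(1 + z^2) = 4.2 + 2*1.78*sqrt(1 + 2.3^2) = 13.128 m.
R = A/P = 14.763 / 13.128 = 1.1245 m.

1.1245


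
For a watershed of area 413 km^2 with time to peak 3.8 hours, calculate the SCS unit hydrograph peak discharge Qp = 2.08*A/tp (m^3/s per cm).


SCS formula: Qp = 2.08 * A / tp.
Qp = 2.08 * 413 / 3.8
   = 859.04 / 3.8
   = 226.06 m^3/s per cm.

226.06


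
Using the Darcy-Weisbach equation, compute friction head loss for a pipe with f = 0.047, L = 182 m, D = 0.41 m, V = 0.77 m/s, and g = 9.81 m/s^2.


Darcy-Weisbach equation: h_f = f * (L/D) * V^2/(2g).
f * L/D = 0.047 * 182/0.41 = 20.8634.
V^2/(2g) = 0.77^2 / (2*9.81) = 0.5929 / 19.62 = 0.0302 m.
h_f = 20.8634 * 0.0302 = 0.63 m.

0.63


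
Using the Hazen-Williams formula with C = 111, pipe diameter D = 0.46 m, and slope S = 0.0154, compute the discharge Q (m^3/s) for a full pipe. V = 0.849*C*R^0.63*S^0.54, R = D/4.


For a full circular pipe, R = D/4 = 0.46/4 = 0.115 m.
V = 0.849 * 111 * 0.115^0.63 * 0.0154^0.54
  = 0.849 * 111 * 0.256 * 0.105017
  = 2.5336 m/s.
Pipe area A = pi*D^2/4 = pi*0.46^2/4 = 0.1662 m^2.
Q = A * V = 0.1662 * 2.5336 = 0.4211 m^3/s.

0.4211


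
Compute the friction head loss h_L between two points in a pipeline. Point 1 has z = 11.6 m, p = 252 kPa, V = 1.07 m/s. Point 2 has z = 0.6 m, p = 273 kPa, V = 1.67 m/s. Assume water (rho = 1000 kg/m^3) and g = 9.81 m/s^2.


Total head at each section: H = z + p/(rho*g) + V^2/(2g).
H1 = 11.6 + 252*1000/(1000*9.81) + 1.07^2/(2*9.81)
   = 11.6 + 25.688 + 0.0584
   = 37.346 m.
H2 = 0.6 + 273*1000/(1000*9.81) + 1.67^2/(2*9.81)
   = 0.6 + 27.829 + 0.1421
   = 28.571 m.
h_L = H1 - H2 = 37.346 - 28.571 = 8.776 m.

8.776


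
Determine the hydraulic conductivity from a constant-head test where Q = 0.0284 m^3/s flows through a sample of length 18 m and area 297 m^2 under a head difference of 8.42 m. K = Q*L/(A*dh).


From K = Q*L / (A*dh):
Numerator: Q*L = 0.0284 * 18 = 0.5112.
Denominator: A*dh = 297 * 8.42 = 2500.74.
K = 0.5112 / 2500.74 = 0.000204 m/s.

0.000204


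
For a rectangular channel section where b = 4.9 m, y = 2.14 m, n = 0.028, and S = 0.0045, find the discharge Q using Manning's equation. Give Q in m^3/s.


For a rectangular channel, the cross-sectional area A = b * y = 4.9 * 2.14 = 10.49 m^2.
The wetted perimeter P = b + 2y = 4.9 + 2*2.14 = 9.18 m.
Hydraulic radius R = A/P = 10.49/9.18 = 1.1423 m.
Velocity V = (1/n)*R^(2/3)*S^(1/2) = (1/0.028)*1.1423^(2/3)*0.0045^(1/2) = 2.6179 m/s.
Discharge Q = A * V = 10.49 * 2.6179 = 27.452 m^3/s.

27.452


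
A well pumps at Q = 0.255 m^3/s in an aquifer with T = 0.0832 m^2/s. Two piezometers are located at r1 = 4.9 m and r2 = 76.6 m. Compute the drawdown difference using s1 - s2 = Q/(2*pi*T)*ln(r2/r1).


Thiem equation: s1 - s2 = Q/(2*pi*T) * ln(r2/r1).
ln(r2/r1) = ln(76.6/4.9) = 2.7494.
Q/(2*pi*T) = 0.255 / (2*pi*0.0832) = 0.255 / 0.5228 = 0.4878.
s1 - s2 = 0.4878 * 2.7494 = 1.3411 m.

1.3411


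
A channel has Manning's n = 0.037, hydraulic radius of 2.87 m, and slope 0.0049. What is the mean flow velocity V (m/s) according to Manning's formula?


Manning's equation gives V = (1/n) * R^(2/3) * S^(1/2).
First, compute R^(2/3) = 2.87^(2/3) = 2.0195.
Next, S^(1/2) = 0.0049^(1/2) = 0.07.
Then 1/n = 1/0.037 = 27.03.
V = 27.03 * 2.0195 * 0.07 = 3.8208 m/s.

3.8208


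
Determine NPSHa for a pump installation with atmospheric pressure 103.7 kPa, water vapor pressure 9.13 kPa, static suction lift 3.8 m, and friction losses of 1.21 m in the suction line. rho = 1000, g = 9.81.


NPSHa = p_atm/(rho*g) - z_s - hf_s - p_vap/(rho*g).
p_atm/(rho*g) = 103.7*1000 / (1000*9.81) = 10.571 m.
p_vap/(rho*g) = 9.13*1000 / (1000*9.81) = 0.931 m.
NPSHa = 10.571 - 3.8 - 1.21 - 0.931
      = 4.63 m.

4.63


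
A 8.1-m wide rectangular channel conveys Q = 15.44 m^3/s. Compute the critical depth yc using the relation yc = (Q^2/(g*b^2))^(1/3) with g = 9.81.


Using yc = (Q^2 / (g * b^2))^(1/3):
Q^2 = 15.44^2 = 238.39.
g * b^2 = 9.81 * 8.1^2 = 9.81 * 65.61 = 643.63.
Q^2 / (g*b^2) = 238.39 / 643.63 = 0.3704.
yc = 0.3704^(1/3) = 0.7182 m.

0.7182


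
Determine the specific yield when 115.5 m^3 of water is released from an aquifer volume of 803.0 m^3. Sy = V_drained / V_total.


Specific yield Sy = Volume drained / Total volume.
Sy = 115.5 / 803.0
   = 0.1438.

0.1438


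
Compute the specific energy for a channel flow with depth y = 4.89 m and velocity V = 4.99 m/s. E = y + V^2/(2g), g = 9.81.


Specific energy E = y + V^2/(2g).
Velocity head = V^2/(2g) = 4.99^2 / (2*9.81) = 24.9001 / 19.62 = 1.2691 m.
E = 4.89 + 1.2691 = 6.1591 m.

6.1591


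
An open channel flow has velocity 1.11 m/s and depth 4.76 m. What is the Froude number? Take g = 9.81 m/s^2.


The Froude number is defined as Fr = V / sqrt(g*y).
g*y = 9.81 * 4.76 = 46.6956.
sqrt(g*y) = sqrt(46.6956) = 6.8334.
Fr = 1.11 / 6.8334 = 0.1624.

0.1624


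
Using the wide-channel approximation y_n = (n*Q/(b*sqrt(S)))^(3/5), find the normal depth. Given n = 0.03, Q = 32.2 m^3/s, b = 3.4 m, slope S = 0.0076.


We use the wide-channel approximation y_n = (n*Q/(b*sqrt(S)))^(3/5).
sqrt(S) = sqrt(0.0076) = 0.087178.
Numerator: n*Q = 0.03 * 32.2 = 0.966.
Denominator: b*sqrt(S) = 3.4 * 0.087178 = 0.296405.
arg = 3.2591.
y_n = 3.2591^(3/5) = 2.0317 m.

2.0317


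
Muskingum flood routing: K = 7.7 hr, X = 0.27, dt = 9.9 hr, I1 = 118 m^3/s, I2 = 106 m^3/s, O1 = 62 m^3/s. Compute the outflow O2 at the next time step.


Muskingum coefficients:
denom = 2*K*(1-X) + dt = 2*7.7*(1-0.27) + 9.9 = 21.142.
C0 = (dt - 2*K*X)/denom = (9.9 - 2*7.7*0.27)/21.142 = 0.2716.
C1 = (dt + 2*K*X)/denom = (9.9 + 2*7.7*0.27)/21.142 = 0.6649.
C2 = (2*K*(1-X) - dt)/denom = 0.0635.
O2 = C0*I2 + C1*I1 + C2*O1
   = 0.2716*106 + 0.6649*118 + 0.0635*62
   = 111.19 m^3/s.

111.19


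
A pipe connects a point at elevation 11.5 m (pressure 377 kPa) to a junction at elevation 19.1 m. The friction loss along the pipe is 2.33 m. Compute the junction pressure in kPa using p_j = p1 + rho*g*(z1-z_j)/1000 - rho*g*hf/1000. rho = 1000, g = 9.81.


Junction pressure: p_j = p1 + rho*g*(z1 - z_j)/1000 - rho*g*hf/1000.
Elevation term = 1000*9.81*(11.5 - 19.1)/1000 = -74.556 kPa.
Friction term = 1000*9.81*2.33/1000 = 22.857 kPa.
p_j = 377 + -74.556 - 22.857 = 279.59 kPa.

279.59


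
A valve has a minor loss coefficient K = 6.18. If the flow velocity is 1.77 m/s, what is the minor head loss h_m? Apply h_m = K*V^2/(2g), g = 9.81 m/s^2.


Minor loss formula: h_m = K * V^2/(2g).
V^2 = 1.77^2 = 3.1329.
V^2/(2g) = 3.1329 / 19.62 = 0.1597 m.
h_m = 6.18 * 0.1597 = 0.9868 m.

0.9868


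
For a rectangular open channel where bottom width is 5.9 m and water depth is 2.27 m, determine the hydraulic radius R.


For a rectangular section:
Flow area A = b * y = 5.9 * 2.27 = 13.39 m^2.
Wetted perimeter P = b + 2y = 5.9 + 2*2.27 = 10.44 m.
Hydraulic radius R = A/P = 13.39 / 10.44 = 1.2829 m.

1.2829


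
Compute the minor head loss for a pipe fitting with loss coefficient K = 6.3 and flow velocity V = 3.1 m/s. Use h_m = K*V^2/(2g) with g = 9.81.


Minor loss formula: h_m = K * V^2/(2g).
V^2 = 3.1^2 = 9.61.
V^2/(2g) = 9.61 / 19.62 = 0.4898 m.
h_m = 6.3 * 0.4898 = 3.0858 m.

3.0858


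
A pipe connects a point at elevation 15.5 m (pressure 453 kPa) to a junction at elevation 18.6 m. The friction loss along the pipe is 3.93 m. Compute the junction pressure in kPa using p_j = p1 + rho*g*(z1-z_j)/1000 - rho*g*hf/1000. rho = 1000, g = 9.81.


Junction pressure: p_j = p1 + rho*g*(z1 - z_j)/1000 - rho*g*hf/1000.
Elevation term = 1000*9.81*(15.5 - 18.6)/1000 = -30.411 kPa.
Friction term = 1000*9.81*3.93/1000 = 38.553 kPa.
p_j = 453 + -30.411 - 38.553 = 384.04 kPa.

384.04


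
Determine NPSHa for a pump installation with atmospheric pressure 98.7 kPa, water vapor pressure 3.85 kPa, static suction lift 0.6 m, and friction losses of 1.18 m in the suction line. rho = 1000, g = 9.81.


NPSHa = p_atm/(rho*g) - z_s - hf_s - p_vap/(rho*g).
p_atm/(rho*g) = 98.7*1000 / (1000*9.81) = 10.061 m.
p_vap/(rho*g) = 3.85*1000 / (1000*9.81) = 0.392 m.
NPSHa = 10.061 - 0.6 - 1.18 - 0.392
      = 7.89 m.

7.89


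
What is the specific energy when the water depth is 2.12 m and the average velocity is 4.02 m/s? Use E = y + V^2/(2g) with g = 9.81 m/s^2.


Specific energy E = y + V^2/(2g).
Velocity head = V^2/(2g) = 4.02^2 / (2*9.81) = 16.1604 / 19.62 = 0.8237 m.
E = 2.12 + 0.8237 = 2.9437 m.

2.9437


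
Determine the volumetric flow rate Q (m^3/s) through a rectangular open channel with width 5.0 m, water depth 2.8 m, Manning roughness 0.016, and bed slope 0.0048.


For a rectangular channel, the cross-sectional area A = b * y = 5.0 * 2.8 = 14.0 m^2.
The wetted perimeter P = b + 2y = 5.0 + 2*2.8 = 10.6 m.
Hydraulic radius R = A/P = 14.0/10.6 = 1.3208 m.
Velocity V = (1/n)*R^(2/3)*S^(1/2) = (1/0.016)*1.3208^(2/3)*0.0048^(1/2) = 5.2125 m/s.
Discharge Q = A * V = 14.0 * 5.2125 = 72.975 m^3/s.

72.975


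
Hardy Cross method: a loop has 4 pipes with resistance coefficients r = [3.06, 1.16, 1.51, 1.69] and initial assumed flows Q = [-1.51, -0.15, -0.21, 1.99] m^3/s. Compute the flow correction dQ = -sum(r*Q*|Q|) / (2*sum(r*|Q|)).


Numerator terms (r*Q*|Q|): 3.06*-1.51*|-1.51| = -6.9771; 1.16*-0.15*|-0.15| = -0.0261; 1.51*-0.21*|-0.21| = -0.0666; 1.69*1.99*|1.99| = 6.6926.
Sum of numerator = -0.3772.
Denominator terms (r*|Q|): 3.06*|-1.51| = 4.6206; 1.16*|-0.15| = 0.174; 1.51*|-0.21| = 0.3171; 1.69*|1.99| = 3.3631.
2 * sum of denominator = 2 * 8.4748 = 16.9496.
dQ = --0.3772 / 16.9496 = 0.0223 m^3/s.

0.0223


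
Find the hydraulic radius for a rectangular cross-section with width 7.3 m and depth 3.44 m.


For a rectangular section:
Flow area A = b * y = 7.3 * 3.44 = 25.11 m^2.
Wetted perimeter P = b + 2y = 7.3 + 2*3.44 = 14.18 m.
Hydraulic radius R = A/P = 25.11 / 14.18 = 1.7709 m.

1.7709


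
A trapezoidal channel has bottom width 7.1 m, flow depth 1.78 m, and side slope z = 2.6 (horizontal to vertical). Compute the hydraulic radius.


For a trapezoidal section with side slope z:
A = (b + z*y)*y = (7.1 + 2.6*1.78)*1.78 = 20.876 m^2.
P = b + 2*y*sqrt(1 + z^2) = 7.1 + 2*1.78*sqrt(1 + 2.6^2) = 17.017 m.
R = A/P = 20.876 / 17.017 = 1.2268 m.

1.2268


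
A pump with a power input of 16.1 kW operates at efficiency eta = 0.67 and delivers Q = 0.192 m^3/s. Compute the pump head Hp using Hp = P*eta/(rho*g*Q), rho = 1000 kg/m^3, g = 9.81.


Pump head formula: Hp = P * eta / (rho * g * Q).
Numerator: P * eta = 16.1 * 1000 * 0.67 = 10787.0 W.
Denominator: rho * g * Q = 1000 * 9.81 * 0.192 = 1883.52.
Hp = 10787.0 / 1883.52 = 5.73 m.

5.73


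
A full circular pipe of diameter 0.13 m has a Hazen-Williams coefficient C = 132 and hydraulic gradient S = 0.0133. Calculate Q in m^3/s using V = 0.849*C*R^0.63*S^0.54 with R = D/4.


For a full circular pipe, R = D/4 = 0.13/4 = 0.0325 m.
V = 0.849 * 132 * 0.0325^0.63 * 0.0133^0.54
  = 0.849 * 132 * 0.115475 * 0.097024
  = 1.2556 m/s.
Pipe area A = pi*D^2/4 = pi*0.13^2/4 = 0.0133 m^2.
Q = A * V = 0.0133 * 1.2556 = 0.0167 m^3/s.

0.0167


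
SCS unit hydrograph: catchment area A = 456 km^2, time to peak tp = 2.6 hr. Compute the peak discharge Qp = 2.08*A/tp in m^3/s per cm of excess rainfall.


SCS formula: Qp = 2.08 * A / tp.
Qp = 2.08 * 456 / 2.6
   = 948.48 / 2.6
   = 364.8 m^3/s per cm.

364.8


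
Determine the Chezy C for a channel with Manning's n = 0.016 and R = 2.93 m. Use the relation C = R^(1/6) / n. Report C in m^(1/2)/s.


The Chezy coefficient relates to Manning's n through C = R^(1/6) / n.
R^(1/6) = 2.93^(1/6) = 1.196221.
C = 1.196221 / 0.016 = 74.76 m^(1/2)/s.

74.76


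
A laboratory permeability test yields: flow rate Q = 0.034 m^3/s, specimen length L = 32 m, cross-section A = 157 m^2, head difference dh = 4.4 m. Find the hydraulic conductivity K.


From K = Q*L / (A*dh):
Numerator: Q*L = 0.034 * 32 = 1.088.
Denominator: A*dh = 157 * 4.4 = 690.8.
K = 1.088 / 690.8 = 0.001575 m/s.

0.001575


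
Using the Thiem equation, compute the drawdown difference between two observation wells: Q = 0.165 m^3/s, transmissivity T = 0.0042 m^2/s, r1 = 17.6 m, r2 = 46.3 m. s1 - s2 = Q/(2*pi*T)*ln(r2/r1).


Thiem equation: s1 - s2 = Q/(2*pi*T) * ln(r2/r1).
ln(r2/r1) = ln(46.3/17.6) = 0.9672.
Q/(2*pi*T) = 0.165 / (2*pi*0.0042) = 0.165 / 0.0264 = 6.2525.
s1 - s2 = 6.2525 * 0.9672 = 6.0477 m.

6.0477


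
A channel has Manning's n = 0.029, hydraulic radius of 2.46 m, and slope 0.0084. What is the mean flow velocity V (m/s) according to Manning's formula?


Manning's equation gives V = (1/n) * R^(2/3) * S^(1/2).
First, compute R^(2/3) = 2.46^(2/3) = 1.8223.
Next, S^(1/2) = 0.0084^(1/2) = 0.091652.
Then 1/n = 1/0.029 = 34.48.
V = 34.48 * 1.8223 * 0.091652 = 5.7592 m/s.

5.7592


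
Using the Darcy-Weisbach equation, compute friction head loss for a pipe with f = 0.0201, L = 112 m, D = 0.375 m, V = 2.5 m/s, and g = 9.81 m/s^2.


Darcy-Weisbach equation: h_f = f * (L/D) * V^2/(2g).
f * L/D = 0.0201 * 112/0.375 = 6.0032.
V^2/(2g) = 2.5^2 / (2*9.81) = 6.25 / 19.62 = 0.3186 m.
h_f = 6.0032 * 0.3186 = 1.912 m.

1.912


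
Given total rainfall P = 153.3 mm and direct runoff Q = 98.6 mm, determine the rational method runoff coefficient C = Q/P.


The runoff coefficient C = runoff depth / rainfall depth.
C = 98.6 / 153.3
  = 0.6432.

0.6432


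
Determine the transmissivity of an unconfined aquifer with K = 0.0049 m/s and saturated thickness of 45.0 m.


Transmissivity is defined as T = K * h.
T = 0.0049 * 45.0
  = 0.2205 m^2/s.

0.2205


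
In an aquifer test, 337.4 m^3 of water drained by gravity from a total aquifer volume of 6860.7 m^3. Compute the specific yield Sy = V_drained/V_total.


Specific yield Sy = Volume drained / Total volume.
Sy = 337.4 / 6860.7
   = 0.0492.

0.0492


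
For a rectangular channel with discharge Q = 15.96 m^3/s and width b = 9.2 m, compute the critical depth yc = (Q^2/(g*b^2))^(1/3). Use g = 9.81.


Using yc = (Q^2 / (g * b^2))^(1/3):
Q^2 = 15.96^2 = 254.72.
g * b^2 = 9.81 * 9.2^2 = 9.81 * 84.64 = 830.32.
Q^2 / (g*b^2) = 254.72 / 830.32 = 0.3068.
yc = 0.3068^(1/3) = 0.6744 m.

0.6744


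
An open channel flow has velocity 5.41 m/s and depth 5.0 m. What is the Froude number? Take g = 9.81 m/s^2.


The Froude number is defined as Fr = V / sqrt(g*y).
g*y = 9.81 * 5.0 = 49.05.
sqrt(g*y) = sqrt(49.05) = 7.0036.
Fr = 5.41 / 7.0036 = 0.7725.

0.7725


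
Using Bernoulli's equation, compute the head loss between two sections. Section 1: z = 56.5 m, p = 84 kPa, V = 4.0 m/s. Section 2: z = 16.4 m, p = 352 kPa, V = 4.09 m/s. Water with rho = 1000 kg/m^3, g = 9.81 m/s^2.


Total head at each section: H = z + p/(rho*g) + V^2/(2g).
H1 = 56.5 + 84*1000/(1000*9.81) + 4.0^2/(2*9.81)
   = 56.5 + 8.563 + 0.8155
   = 65.878 m.
H2 = 16.4 + 352*1000/(1000*9.81) + 4.09^2/(2*9.81)
   = 16.4 + 35.882 + 0.8526
   = 53.134 m.
h_L = H1 - H2 = 65.878 - 53.134 = 12.744 m.

12.744


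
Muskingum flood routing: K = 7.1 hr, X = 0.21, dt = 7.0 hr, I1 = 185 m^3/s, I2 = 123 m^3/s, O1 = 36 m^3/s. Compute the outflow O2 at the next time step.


Muskingum coefficients:
denom = 2*K*(1-X) + dt = 2*7.1*(1-0.21) + 7.0 = 18.218.
C0 = (dt - 2*K*X)/denom = (7.0 - 2*7.1*0.21)/18.218 = 0.2206.
C1 = (dt + 2*K*X)/denom = (7.0 + 2*7.1*0.21)/18.218 = 0.5479.
C2 = (2*K*(1-X) - dt)/denom = 0.2315.
O2 = C0*I2 + C1*I1 + C2*O1
   = 0.2206*123 + 0.5479*185 + 0.2315*36
   = 136.83 m^3/s.

136.83


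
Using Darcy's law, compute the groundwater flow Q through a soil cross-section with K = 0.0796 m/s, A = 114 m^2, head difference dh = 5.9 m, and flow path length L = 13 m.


Darcy's law: Q = K * A * i, where i = dh/L.
Hydraulic gradient i = 5.9 / 13 = 0.453846.
Q = 0.0796 * 114 * 0.453846
  = 4.1184 m^3/s.

4.1184


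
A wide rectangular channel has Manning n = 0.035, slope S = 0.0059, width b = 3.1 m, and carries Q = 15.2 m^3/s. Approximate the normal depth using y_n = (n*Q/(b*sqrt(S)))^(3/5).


We use the wide-channel approximation y_n = (n*Q/(b*sqrt(S)))^(3/5).
sqrt(S) = sqrt(0.0059) = 0.076811.
Numerator: n*Q = 0.035 * 15.2 = 0.532.
Denominator: b*sqrt(S) = 3.1 * 0.076811 = 0.238114.
arg = 2.2342.
y_n = 2.2342^(3/5) = 1.6198 m.

1.6198


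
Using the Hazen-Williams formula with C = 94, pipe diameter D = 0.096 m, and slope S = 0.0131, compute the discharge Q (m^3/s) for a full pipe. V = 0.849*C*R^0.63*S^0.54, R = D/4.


For a full circular pipe, R = D/4 = 0.096/4 = 0.024 m.
V = 0.849 * 94 * 0.024^0.63 * 0.0131^0.54
  = 0.849 * 94 * 0.095397 * 0.096234
  = 0.7326 m/s.
Pipe area A = pi*D^2/4 = pi*0.096^2/4 = 0.0072 m^2.
Q = A * V = 0.0072 * 0.7326 = 0.0053 m^3/s.

0.0053


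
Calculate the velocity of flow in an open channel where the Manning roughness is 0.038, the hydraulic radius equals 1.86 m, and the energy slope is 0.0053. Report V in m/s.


Manning's equation gives V = (1/n) * R^(2/3) * S^(1/2).
First, compute R^(2/3) = 1.86^(2/3) = 1.5124.
Next, S^(1/2) = 0.0053^(1/2) = 0.072801.
Then 1/n = 1/0.038 = 26.32.
V = 26.32 * 1.5124 * 0.072801 = 2.8975 m/s.

2.8975


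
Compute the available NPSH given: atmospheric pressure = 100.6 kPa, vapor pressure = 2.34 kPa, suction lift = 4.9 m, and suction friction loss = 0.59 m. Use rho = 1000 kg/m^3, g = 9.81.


NPSHa = p_atm/(rho*g) - z_s - hf_s - p_vap/(rho*g).
p_atm/(rho*g) = 100.6*1000 / (1000*9.81) = 10.255 m.
p_vap/(rho*g) = 2.34*1000 / (1000*9.81) = 0.239 m.
NPSHa = 10.255 - 4.9 - 0.59 - 0.239
      = 4.53 m.

4.53


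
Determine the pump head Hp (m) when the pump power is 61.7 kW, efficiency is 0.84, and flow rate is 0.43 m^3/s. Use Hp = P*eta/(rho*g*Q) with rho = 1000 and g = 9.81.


Pump head formula: Hp = P * eta / (rho * g * Q).
Numerator: P * eta = 61.7 * 1000 * 0.84 = 51828.0 W.
Denominator: rho * g * Q = 1000 * 9.81 * 0.43 = 4218.3.
Hp = 51828.0 / 4218.3 = 12.29 m.

12.29
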